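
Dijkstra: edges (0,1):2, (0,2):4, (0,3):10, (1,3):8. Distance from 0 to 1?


Dijkstra from 0:
Distances: {0: 0, 1: 2, 2: 4, 3: 10}
Shortest distance to 1 = 2, path = [0, 1]


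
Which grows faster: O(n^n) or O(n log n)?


linearithmic grows slower than n^n
O(n log n) is asymptotically smaller; O(n^n) grows faster


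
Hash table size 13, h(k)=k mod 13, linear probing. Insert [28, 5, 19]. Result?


Insertions: 28->slot 2; 5->slot 5; 19->slot 6
Table: [None, None, 28, None, None, 5, 19, None, None, None, None, None, None]


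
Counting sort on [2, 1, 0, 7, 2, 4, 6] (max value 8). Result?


Count array: [1, 1, 2, 0, 1, 0, 1, 1, 0]
Reconstruct: [0, 1, 2, 2, 4, 6, 7]


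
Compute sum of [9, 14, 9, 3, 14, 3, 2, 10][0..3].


Prefix sums: [0, 9, 23, 32, 35, 49, 52, 54, 64]
Sum[0..3] = prefix[4] - prefix[0] = 35 - 0 = 35


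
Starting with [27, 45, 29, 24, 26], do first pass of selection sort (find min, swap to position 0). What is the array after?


After one pass: [24, 45, 29, 27, 26]


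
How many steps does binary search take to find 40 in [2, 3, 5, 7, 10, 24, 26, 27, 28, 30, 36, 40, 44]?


Search for 40:
[0,12] mid=6 arr[6]=26
[7,12] mid=9 arr[9]=30
[10,12] mid=11 arr[11]=40
Total: 3 comparisons


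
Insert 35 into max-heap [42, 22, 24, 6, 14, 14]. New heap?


Append 35: [42, 22, 24, 6, 14, 14, 35]
Bubble up: swap idx 6(35) with idx 2(24)
Result: [42, 22, 35, 6, 14, 14, 24]


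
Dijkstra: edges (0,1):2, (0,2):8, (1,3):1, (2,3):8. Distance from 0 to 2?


Dijkstra from 0:
Distances: {0: 0, 1: 2, 2: 8, 3: 3}
Shortest distance to 2 = 8, path = [0, 2]


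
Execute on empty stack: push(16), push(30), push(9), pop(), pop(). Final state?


push(16) -> [16]
push(30) -> [16, 30]
push(9) -> [16, 30, 9]
pop() returns 9 -> [16, 30]
pop() returns 30 -> [16]
Final stack (bottom to top): [16]


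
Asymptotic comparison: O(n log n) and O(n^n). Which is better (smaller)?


linearithmic grows slower than n^n
O(n log n) is asymptotically smaller; O(n^n) grows faster


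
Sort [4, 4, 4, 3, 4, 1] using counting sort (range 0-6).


Count array: [0, 1, 0, 1, 4, 0, 0]
Reconstruct: [1, 3, 4, 4, 4, 4]


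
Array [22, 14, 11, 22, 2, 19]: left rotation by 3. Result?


Left rotate by 3: [22, 2, 19, 22, 14, 11]


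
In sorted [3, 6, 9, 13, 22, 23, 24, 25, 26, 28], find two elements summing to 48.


Two pointers: lo=0, hi=9
Found pair: (22, 26) summing to 48


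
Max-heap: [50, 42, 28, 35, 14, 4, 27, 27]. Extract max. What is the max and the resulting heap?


Max = 50
Replace root with last, heapify down
Resulting heap: [42, 35, 28, 27, 14, 4, 27]


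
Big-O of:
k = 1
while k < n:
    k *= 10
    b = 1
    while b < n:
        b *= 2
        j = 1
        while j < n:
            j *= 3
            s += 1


Per nesting level: O(log n) * O(log n) * O(log n) = O((log n)^3)
Complexity: O((log n)^3)


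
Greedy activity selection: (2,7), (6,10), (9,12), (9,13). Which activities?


Greedy: pick earliest-ending, then skip overlaps.
Selected (2 activities): [(2, 7), (9, 12)]


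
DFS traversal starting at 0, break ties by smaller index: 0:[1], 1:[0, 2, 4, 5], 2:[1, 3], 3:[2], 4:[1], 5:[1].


DFS stack-based: start with [0]
Visit order: [0, 1, 2, 3, 4, 5]


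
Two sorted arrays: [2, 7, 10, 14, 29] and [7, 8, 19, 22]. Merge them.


Compare heads, take smaller each step.
Merged: [2, 7, 7, 8, 10, 14, 19, 22, 29]


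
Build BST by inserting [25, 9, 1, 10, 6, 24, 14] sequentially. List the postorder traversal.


Root = 25; build tree by BST insertion.
Postorder traversal: [6, 1, 14, 24, 10, 9, 25]


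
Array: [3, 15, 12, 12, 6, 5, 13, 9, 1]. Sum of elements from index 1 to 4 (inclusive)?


Prefix sums: [0, 3, 18, 30, 42, 48, 53, 66, 75, 76]
Sum[1..4] = prefix[5] - prefix[1] = 48 - 3 = 45


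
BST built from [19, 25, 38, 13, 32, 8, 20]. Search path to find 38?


BST root = 19
Search for 38: compare at each node
Path: [19, 25, 38]


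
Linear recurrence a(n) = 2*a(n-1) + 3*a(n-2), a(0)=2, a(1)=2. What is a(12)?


Build bottom-up:
...a(10)=59050, a(11)=177146, a(12)=2*177146+3*59050=531442


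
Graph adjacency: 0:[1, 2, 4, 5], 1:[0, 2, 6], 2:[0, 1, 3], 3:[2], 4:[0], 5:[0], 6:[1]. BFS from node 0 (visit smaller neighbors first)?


BFS queue: start with [0]
Visit order: [0, 1, 2, 4, 5, 6, 3]


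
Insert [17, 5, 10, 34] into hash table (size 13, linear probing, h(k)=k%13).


Insertions: 17->slot 4; 5->slot 5; 10->slot 10; 34->slot 8
Table: [None, None, None, None, 17, 5, None, None, 34, None, 10, None, None]


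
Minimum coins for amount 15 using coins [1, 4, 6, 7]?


dp[0]=0; dp[i]=1+min(dp[i-c] for c in coins)
...dp[10]=2, dp[11]=2, dp[12]=2, dp[13]=2, dp[14]=2, dp[15]=3
Minimum coins for 15 = 3


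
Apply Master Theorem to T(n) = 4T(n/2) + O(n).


a=4, b=2, c=1. log_2(4)=2 > c=1. Case 1: O(n^log_b(a)) = O(n^2)
Complexity: O(n^2)


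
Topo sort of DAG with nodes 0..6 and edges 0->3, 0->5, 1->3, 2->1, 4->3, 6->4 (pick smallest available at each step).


Kahn's algorithm, process smallest node first
Order: [0, 2, 1, 5, 6, 4, 3]


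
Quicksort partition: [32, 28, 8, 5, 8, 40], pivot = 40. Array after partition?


Elements <= 40 go left of pivot.
Result: [32, 28, 8, 5, 8, 40], pivot at index 5


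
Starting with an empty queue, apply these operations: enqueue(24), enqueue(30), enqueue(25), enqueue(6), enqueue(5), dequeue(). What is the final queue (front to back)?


enqueue(24) -> [24]
enqueue(30) -> [24, 30]
enqueue(25) -> [24, 30, 25]
enqueue(6) -> [24, 30, 25, 6]
enqueue(5) -> [24, 30, 25, 6, 5]
dequeue() returns 24 -> [30, 25, 6, 5]
Final queue (front to back): [30, 25, 6, 5]


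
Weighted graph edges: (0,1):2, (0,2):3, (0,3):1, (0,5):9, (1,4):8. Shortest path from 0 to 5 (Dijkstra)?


Dijkstra from 0:
Distances: {0: 0, 1: 2, 2: 3, 3: 1, 4: 10, 5: 9}
Shortest distance to 5 = 9, path = [0, 5]


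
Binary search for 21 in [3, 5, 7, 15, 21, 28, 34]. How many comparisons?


Search for 21:
[0,6] mid=3 arr[3]=15
[4,6] mid=5 arr[5]=28
[4,4] mid=4 arr[4]=21
Total: 3 comparisons


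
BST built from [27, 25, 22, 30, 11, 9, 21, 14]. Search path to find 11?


BST root = 27
Search for 11: compare at each node
Path: [27, 25, 22, 11]


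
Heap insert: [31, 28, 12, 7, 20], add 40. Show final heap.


Append 40: [31, 28, 12, 7, 20, 40]
Bubble up: swap idx 5(40) with idx 2(12); swap idx 2(40) with idx 0(31)
Result: [40, 28, 31, 7, 20, 12]


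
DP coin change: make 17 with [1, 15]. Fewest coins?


dp[0]=0; dp[i]=1+min(dp[i-c] for c in coins)
...dp[12]=12, dp[13]=13, dp[14]=14, dp[15]=1, dp[16]=2, dp[17]=3
Minimum coins for 17 = 3


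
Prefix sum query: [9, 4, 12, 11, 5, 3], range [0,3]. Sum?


Prefix sums: [0, 9, 13, 25, 36, 41, 44]
Sum[0..3] = prefix[4] - prefix[0] = 36 - 0 = 36


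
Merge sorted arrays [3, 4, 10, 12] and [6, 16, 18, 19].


Compare heads, take smaller each step.
Merged: [3, 4, 6, 10, 12, 16, 18, 19]


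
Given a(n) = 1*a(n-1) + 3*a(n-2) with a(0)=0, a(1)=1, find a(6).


Build bottom-up:
...a(4)=7, a(5)=19, a(6)=1*19+3*7=40


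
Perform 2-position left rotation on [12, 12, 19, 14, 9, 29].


Left rotate by 2: [19, 14, 9, 29, 12, 12]


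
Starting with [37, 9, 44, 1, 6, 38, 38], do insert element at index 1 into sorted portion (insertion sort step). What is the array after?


After one pass: [9, 37, 44, 1, 6, 38, 38]


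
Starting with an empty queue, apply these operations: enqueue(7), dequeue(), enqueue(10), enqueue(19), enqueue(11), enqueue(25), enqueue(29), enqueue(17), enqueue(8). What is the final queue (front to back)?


enqueue(7) -> [7]
dequeue() returns 7 -> []
enqueue(10) -> [10]
enqueue(19) -> [10, 19]
enqueue(11) -> [10, 19, 11]
enqueue(25) -> [10, 19, 11, 25]
enqueue(29) -> [10, 19, 11, 25, 29]
enqueue(17) -> [10, 19, 11, 25, 29, 17]
enqueue(8) -> [10, 19, 11, 25, 29, 17, 8]
Final queue (front to back): [10, 19, 11, 25, 29, 17, 8]


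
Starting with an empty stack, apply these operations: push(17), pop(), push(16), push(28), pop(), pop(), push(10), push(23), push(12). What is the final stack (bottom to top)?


push(17) -> [17]
pop() returns 17 -> []
push(16) -> [16]
push(28) -> [16, 28]
pop() returns 28 -> [16]
pop() returns 16 -> []
push(10) -> [10]
push(23) -> [10, 23]
push(12) -> [10, 23, 12]
Final stack (bottom to top): [10, 23, 12]


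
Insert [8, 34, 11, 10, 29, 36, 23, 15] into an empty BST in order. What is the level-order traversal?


Root = 8; build tree by BST insertion.
Level-Order traversal: [8, 34, 11, 36, 10, 29, 23, 15]


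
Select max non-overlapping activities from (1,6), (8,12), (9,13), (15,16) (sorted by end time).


Greedy: pick earliest-ending, then skip overlaps.
Selected (3 activities): [(1, 6), (8, 12), (15, 16)]


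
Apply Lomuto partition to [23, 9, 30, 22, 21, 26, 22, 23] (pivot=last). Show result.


Elements <= 23 go left of pivot.
Result: [23, 9, 22, 21, 22, 23, 30, 26], pivot at index 5


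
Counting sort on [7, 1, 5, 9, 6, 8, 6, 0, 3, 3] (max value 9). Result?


Count array: [1, 1, 0, 2, 0, 1, 2, 1, 1, 1]
Reconstruct: [0, 1, 3, 3, 5, 6, 6, 7, 8, 9]


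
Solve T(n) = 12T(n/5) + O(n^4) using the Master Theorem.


a=12, b=5, c=4. log_5(12)=1.544 < c=4. Case 3: O(n^c) = O(n^4)
Complexity: O(n^4)


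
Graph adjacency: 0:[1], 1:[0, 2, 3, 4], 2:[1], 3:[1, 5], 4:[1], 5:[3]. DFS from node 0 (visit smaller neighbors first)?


DFS stack-based: start with [0]
Visit order: [0, 1, 2, 3, 5, 4]


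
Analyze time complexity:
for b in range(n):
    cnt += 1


Per nesting level: O(n) = O(n)
Complexity: O(n)


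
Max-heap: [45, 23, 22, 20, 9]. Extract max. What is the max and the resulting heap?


Max = 45
Replace root with last, heapify down
Resulting heap: [23, 20, 22, 9]


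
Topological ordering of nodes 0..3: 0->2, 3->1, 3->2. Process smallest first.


Kahn's algorithm, process smallest node first
Order: [0, 3, 1, 2]


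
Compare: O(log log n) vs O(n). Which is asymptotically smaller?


double-logarithmic grows slower than linear
O(log log n) is asymptotically smaller; O(n) grows faster


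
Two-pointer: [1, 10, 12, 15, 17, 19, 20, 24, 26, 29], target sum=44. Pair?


Two pointers: lo=0, hi=9
Found pair: (15, 29) summing to 44


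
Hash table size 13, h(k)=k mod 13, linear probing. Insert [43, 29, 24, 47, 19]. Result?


Insertions: 43->slot 4; 29->slot 3; 24->slot 11; 47->slot 8; 19->slot 6
Table: [None, None, None, 29, 43, None, 19, None, 47, None, None, 24, None]


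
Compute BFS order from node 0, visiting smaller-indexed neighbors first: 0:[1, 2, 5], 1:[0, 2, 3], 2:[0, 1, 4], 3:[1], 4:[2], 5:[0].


BFS queue: start with [0]
Visit order: [0, 1, 2, 5, 3, 4]


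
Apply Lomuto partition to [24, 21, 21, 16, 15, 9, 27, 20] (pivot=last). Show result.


Elements <= 20 go left of pivot.
Result: [16, 15, 9, 20, 21, 21, 27, 24], pivot at index 3


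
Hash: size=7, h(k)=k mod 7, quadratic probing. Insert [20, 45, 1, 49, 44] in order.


Insertions: 20->slot 6; 45->slot 3; 1->slot 1; 49->slot 0; 44->slot 2
Table: [49, 1, 44, 45, None, None, 20]


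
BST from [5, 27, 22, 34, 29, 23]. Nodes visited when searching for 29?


BST root = 5
Search for 29: compare at each node
Path: [5, 27, 34, 29]


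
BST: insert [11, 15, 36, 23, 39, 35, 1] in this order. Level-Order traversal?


Root = 11; build tree by BST insertion.
Level-Order traversal: [11, 1, 15, 36, 23, 39, 35]


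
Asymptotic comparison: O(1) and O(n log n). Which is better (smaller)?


constant grows slower than linearithmic
O(1) is asymptotically smaller; O(n log n) grows faster


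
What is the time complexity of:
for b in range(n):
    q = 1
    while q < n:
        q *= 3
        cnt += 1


Per nesting level: O(n) * O(log n) = O(n log n)
Complexity: O(n log n)


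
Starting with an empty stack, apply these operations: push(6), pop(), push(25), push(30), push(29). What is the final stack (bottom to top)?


push(6) -> [6]
pop() returns 6 -> []
push(25) -> [25]
push(30) -> [25, 30]
push(29) -> [25, 30, 29]
Final stack (bottom to top): [25, 30, 29]


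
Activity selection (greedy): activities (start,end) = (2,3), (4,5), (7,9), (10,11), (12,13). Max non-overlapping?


Greedy: pick earliest-ending, then skip overlaps.
Selected (5 activities): [(2, 3), (4, 5), (7, 9), (10, 11), (12, 13)]


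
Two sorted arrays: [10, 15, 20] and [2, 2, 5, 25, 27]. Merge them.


Compare heads, take smaller each step.
Merged: [2, 2, 5, 10, 15, 20, 25, 27]


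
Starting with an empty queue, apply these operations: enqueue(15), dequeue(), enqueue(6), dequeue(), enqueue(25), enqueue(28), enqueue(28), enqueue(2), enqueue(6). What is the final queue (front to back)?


enqueue(15) -> [15]
dequeue() returns 15 -> []
enqueue(6) -> [6]
dequeue() returns 6 -> []
enqueue(25) -> [25]
enqueue(28) -> [25, 28]
enqueue(28) -> [25, 28, 28]
enqueue(2) -> [25, 28, 28, 2]
enqueue(6) -> [25, 28, 28, 2, 6]
Final queue (front to back): [25, 28, 28, 2, 6]


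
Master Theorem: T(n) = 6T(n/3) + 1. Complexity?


a=6, b=3, c=0. log_3(6)=1.631 > c=0. Case 1: O(n^log_b(a)) = O(n^1.631)
Complexity: O(n^1.631)


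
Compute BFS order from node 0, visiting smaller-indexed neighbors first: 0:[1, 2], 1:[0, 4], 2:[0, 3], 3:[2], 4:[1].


BFS queue: start with [0]
Visit order: [0, 1, 2, 4, 3]


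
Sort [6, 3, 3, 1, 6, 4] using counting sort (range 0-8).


Count array: [0, 1, 0, 2, 1, 0, 2, 0, 0]
Reconstruct: [1, 3, 3, 4, 6, 6]


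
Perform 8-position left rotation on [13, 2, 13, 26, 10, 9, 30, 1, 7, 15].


Left rotate by 8: [7, 15, 13, 2, 13, 26, 10, 9, 30, 1]


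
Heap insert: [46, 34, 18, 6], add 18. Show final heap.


Append 18: [46, 34, 18, 6, 18]
Bubble up: no swaps needed
Result: [46, 34, 18, 6, 18]


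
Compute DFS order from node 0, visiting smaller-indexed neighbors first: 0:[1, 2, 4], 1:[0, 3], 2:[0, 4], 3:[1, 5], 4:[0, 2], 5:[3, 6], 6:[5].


DFS stack-based: start with [0]
Visit order: [0, 1, 3, 5, 6, 2, 4]


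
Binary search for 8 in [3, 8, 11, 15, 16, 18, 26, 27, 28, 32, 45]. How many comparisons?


Search for 8:
[0,10] mid=5 arr[5]=18
[0,4] mid=2 arr[2]=11
[0,1] mid=0 arr[0]=3
[1,1] mid=1 arr[1]=8
Total: 4 comparisons


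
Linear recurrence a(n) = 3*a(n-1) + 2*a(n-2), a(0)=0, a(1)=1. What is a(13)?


Build bottom-up:
...a(11)=283667, a(12)=1010295, a(13)=3*1010295+2*283667=3598219


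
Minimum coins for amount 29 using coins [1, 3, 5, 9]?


dp[0]=0; dp[i]=1+min(dp[i-c] for c in coins)
...dp[24]=4, dp[25]=5, dp[26]=4, dp[27]=3, dp[28]=4, dp[29]=5
Minimum coins for 29 = 5


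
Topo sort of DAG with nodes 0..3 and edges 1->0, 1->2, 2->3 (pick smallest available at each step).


Kahn's algorithm, process smallest node first
Order: [1, 0, 2, 3]


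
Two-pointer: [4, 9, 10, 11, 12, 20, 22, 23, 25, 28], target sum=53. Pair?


Two pointers: lo=0, hi=9
Found pair: (25, 28) summing to 53


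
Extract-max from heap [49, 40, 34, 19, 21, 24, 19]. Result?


Max = 49
Replace root with last, heapify down
Resulting heap: [40, 21, 34, 19, 19, 24]


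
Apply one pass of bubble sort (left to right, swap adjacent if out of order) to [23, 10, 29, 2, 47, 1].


After one pass: [10, 23, 2, 29, 1, 47]


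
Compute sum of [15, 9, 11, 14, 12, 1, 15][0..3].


Prefix sums: [0, 15, 24, 35, 49, 61, 62, 77]
Sum[0..3] = prefix[4] - prefix[0] = 49 - 0 = 49


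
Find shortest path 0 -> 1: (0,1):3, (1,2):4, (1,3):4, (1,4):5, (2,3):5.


Dijkstra from 0:
Distances: {0: 0, 1: 3, 2: 7, 3: 7, 4: 8}
Shortest distance to 1 = 3, path = [0, 1]


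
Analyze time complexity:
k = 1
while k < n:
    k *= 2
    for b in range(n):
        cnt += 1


Per nesting level: O(log n) * O(n) = O(n log n)
Complexity: O(n log n)


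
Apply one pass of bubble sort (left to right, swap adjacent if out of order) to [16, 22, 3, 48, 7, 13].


After one pass: [16, 3, 22, 7, 13, 48]


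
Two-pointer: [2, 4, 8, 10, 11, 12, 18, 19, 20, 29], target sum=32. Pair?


Two pointers: lo=0, hi=9
Found pair: (12, 20) summing to 32


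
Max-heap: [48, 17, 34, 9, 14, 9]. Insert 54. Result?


Append 54: [48, 17, 34, 9, 14, 9, 54]
Bubble up: swap idx 6(54) with idx 2(34); swap idx 2(54) with idx 0(48)
Result: [54, 17, 48, 9, 14, 9, 34]


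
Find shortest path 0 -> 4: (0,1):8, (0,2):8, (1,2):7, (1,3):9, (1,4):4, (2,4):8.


Dijkstra from 0:
Distances: {0: 0, 1: 8, 2: 8, 3: 17, 4: 12}
Shortest distance to 4 = 12, path = [0, 1, 4]


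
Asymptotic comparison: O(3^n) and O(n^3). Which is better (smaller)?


cubic grows slower than exponential (base 3)
O(n^3) is asymptotically smaller; O(3^n) grows faster


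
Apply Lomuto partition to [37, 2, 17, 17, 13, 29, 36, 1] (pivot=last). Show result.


Elements <= 1 go left of pivot.
Result: [1, 2, 17, 17, 13, 29, 36, 37], pivot at index 0


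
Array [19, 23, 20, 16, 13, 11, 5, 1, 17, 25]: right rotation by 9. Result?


Right rotate by 9: [23, 20, 16, 13, 11, 5, 1, 17, 25, 19]


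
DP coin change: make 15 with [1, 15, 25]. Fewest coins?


dp[0]=0; dp[i]=1+min(dp[i-c] for c in coins)
...dp[10]=10, dp[11]=11, dp[12]=12, dp[13]=13, dp[14]=14, dp[15]=1
Minimum coins for 15 = 1


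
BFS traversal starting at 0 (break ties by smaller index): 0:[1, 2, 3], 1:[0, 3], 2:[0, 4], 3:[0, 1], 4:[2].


BFS queue: start with [0]
Visit order: [0, 1, 2, 3, 4]


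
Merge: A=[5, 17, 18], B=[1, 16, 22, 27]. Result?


Compare heads, take smaller each step.
Merged: [1, 5, 16, 17, 18, 22, 27]


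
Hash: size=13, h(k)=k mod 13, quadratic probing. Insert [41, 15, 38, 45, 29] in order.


Insertions: 41->slot 2; 15->slot 3; 38->slot 12; 45->slot 6; 29->slot 4
Table: [None, None, 41, 15, 29, None, 45, None, None, None, None, None, 38]


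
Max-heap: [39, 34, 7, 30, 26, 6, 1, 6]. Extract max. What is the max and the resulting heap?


Max = 39
Replace root with last, heapify down
Resulting heap: [34, 30, 7, 6, 26, 6, 1]


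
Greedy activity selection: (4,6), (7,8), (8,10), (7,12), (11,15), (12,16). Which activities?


Greedy: pick earliest-ending, then skip overlaps.
Selected (4 activities): [(4, 6), (7, 8), (8, 10), (11, 15)]


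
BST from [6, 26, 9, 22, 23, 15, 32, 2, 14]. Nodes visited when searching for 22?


BST root = 6
Search for 22: compare at each node
Path: [6, 26, 9, 22]


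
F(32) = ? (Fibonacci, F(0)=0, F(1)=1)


F(n)=F(n-1)+F(n-2)
...F(30)=832040, F(31)=1346269, F(32)=2178309


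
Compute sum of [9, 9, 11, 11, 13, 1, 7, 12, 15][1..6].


Prefix sums: [0, 9, 18, 29, 40, 53, 54, 61, 73, 88]
Sum[1..6] = prefix[7] - prefix[1] = 61 - 9 = 52


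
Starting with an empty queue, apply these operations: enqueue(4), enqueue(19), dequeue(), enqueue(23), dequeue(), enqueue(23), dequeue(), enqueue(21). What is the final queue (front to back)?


enqueue(4) -> [4]
enqueue(19) -> [4, 19]
dequeue() returns 4 -> [19]
enqueue(23) -> [19, 23]
dequeue() returns 19 -> [23]
enqueue(23) -> [23, 23]
dequeue() returns 23 -> [23]
enqueue(21) -> [23, 21]
Final queue (front to back): [23, 21]


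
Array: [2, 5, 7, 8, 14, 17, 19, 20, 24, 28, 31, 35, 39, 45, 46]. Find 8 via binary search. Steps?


Search for 8:
[0,14] mid=7 arr[7]=20
[0,6] mid=3 arr[3]=8
Total: 2 comparisons


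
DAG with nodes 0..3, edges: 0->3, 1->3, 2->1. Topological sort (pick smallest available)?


Kahn's algorithm, process smallest node first
Order: [0, 2, 1, 3]


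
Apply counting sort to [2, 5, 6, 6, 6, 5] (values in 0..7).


Count array: [0, 0, 1, 0, 0, 2, 3, 0]
Reconstruct: [2, 5, 5, 6, 6, 6]


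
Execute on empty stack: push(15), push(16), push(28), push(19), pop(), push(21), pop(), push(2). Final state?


push(15) -> [15]
push(16) -> [15, 16]
push(28) -> [15, 16, 28]
push(19) -> [15, 16, 28, 19]
pop() returns 19 -> [15, 16, 28]
push(21) -> [15, 16, 28, 21]
pop() returns 21 -> [15, 16, 28]
push(2) -> [15, 16, 28, 2]
Final stack (bottom to top): [15, 16, 28, 2]


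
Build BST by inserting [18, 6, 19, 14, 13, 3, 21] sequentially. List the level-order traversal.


Root = 18; build tree by BST insertion.
Level-Order traversal: [18, 6, 19, 3, 14, 21, 13]


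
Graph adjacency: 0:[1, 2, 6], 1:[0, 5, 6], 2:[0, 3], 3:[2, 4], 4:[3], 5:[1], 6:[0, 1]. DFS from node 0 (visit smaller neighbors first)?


DFS stack-based: start with [0]
Visit order: [0, 1, 5, 6, 2, 3, 4]


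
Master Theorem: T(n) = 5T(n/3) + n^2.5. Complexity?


a=5, b=3, c=2.5. log_3(5)=1.465 < c=2.5. Case 3: O(n^c) = O(n^2.500)
Complexity: O(n^2.500)


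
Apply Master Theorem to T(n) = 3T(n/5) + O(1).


a=3, b=5, c=0. log_5(3)=0.683 > c=0. Case 1: O(n^log_b(a)) = O(n^0.683)
Complexity: O(n^0.683)


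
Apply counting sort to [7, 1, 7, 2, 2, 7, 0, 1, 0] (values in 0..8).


Count array: [2, 2, 2, 0, 0, 0, 0, 3, 0]
Reconstruct: [0, 0, 1, 1, 2, 2, 7, 7, 7]


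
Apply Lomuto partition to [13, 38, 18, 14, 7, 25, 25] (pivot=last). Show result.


Elements <= 25 go left of pivot.
Result: [13, 18, 14, 7, 25, 25, 38], pivot at index 5


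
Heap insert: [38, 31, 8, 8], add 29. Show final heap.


Append 29: [38, 31, 8, 8, 29]
Bubble up: no swaps needed
Result: [38, 31, 8, 8, 29]


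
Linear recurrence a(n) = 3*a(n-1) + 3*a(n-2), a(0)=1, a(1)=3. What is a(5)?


Build bottom-up:
...a(3)=45, a(4)=171, a(5)=3*171+3*45=648


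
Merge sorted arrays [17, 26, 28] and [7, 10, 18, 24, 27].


Compare heads, take smaller each step.
Merged: [7, 10, 17, 18, 24, 26, 27, 28]


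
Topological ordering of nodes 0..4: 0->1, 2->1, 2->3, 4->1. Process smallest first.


Kahn's algorithm, process smallest node first
Order: [0, 2, 3, 4, 1]


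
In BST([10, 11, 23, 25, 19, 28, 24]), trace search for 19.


BST root = 10
Search for 19: compare at each node
Path: [10, 11, 23, 19]


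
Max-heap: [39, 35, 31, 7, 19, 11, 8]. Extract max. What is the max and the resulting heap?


Max = 39
Replace root with last, heapify down
Resulting heap: [35, 19, 31, 7, 8, 11]


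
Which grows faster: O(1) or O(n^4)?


constant grows slower than quartic
O(1) is asymptotically smaller; O(n^4) grows faster


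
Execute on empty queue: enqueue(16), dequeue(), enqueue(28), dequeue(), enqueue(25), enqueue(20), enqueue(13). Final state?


enqueue(16) -> [16]
dequeue() returns 16 -> []
enqueue(28) -> [28]
dequeue() returns 28 -> []
enqueue(25) -> [25]
enqueue(20) -> [25, 20]
enqueue(13) -> [25, 20, 13]
Final queue (front to back): [25, 20, 13]


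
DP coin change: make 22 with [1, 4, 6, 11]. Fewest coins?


dp[0]=0; dp[i]=1+min(dp[i-c] for c in coins)
...dp[17]=2, dp[18]=3, dp[19]=3, dp[20]=4, dp[21]=3, dp[22]=2
Minimum coins for 22 = 2


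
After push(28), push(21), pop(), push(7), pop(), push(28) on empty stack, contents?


push(28) -> [28]
push(21) -> [28, 21]
pop() returns 21 -> [28]
push(7) -> [28, 7]
pop() returns 7 -> [28]
push(28) -> [28, 28]
Final stack (bottom to top): [28, 28]


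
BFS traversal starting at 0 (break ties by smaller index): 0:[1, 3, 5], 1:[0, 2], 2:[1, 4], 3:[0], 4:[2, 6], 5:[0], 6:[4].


BFS queue: start with [0]
Visit order: [0, 1, 3, 5, 2, 4, 6]


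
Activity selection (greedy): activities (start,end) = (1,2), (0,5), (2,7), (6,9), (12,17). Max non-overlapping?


Greedy: pick earliest-ending, then skip overlaps.
Selected (3 activities): [(1, 2), (2, 7), (12, 17)]


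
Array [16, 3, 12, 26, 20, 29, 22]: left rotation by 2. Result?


Left rotate by 2: [12, 26, 20, 29, 22, 16, 3]


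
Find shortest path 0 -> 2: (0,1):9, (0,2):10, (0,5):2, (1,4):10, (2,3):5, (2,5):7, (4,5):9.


Dijkstra from 0:
Distances: {0: 0, 1: 9, 2: 9, 3: 14, 4: 11, 5: 2}
Shortest distance to 2 = 9, path = [0, 5, 2]


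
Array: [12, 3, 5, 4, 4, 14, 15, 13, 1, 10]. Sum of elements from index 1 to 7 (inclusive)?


Prefix sums: [0, 12, 15, 20, 24, 28, 42, 57, 70, 71, 81]
Sum[1..7] = prefix[8] - prefix[1] = 70 - 12 = 58


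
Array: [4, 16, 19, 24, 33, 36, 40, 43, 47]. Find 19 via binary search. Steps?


Search for 19:
[0,8] mid=4 arr[4]=33
[0,3] mid=1 arr[1]=16
[2,3] mid=2 arr[2]=19
Total: 3 comparisons


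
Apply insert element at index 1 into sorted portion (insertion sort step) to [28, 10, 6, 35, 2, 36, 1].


After one pass: [10, 28, 6, 35, 2, 36, 1]


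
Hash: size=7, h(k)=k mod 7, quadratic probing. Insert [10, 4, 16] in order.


Insertions: 10->slot 3; 4->slot 4; 16->slot 2
Table: [None, None, 16, 10, 4, None, None]


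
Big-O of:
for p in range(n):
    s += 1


Per nesting level: O(n) = O(n)
Complexity: O(n)


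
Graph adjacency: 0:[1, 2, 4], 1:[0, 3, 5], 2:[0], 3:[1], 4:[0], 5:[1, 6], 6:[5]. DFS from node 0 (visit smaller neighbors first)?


DFS stack-based: start with [0]
Visit order: [0, 1, 3, 5, 6, 2, 4]


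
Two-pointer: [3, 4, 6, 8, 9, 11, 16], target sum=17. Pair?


Two pointers: lo=0, hi=6
Found pair: (6, 11) summing to 17


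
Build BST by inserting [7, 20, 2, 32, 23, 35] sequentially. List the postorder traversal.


Root = 7; build tree by BST insertion.
Postorder traversal: [2, 23, 35, 32, 20, 7]


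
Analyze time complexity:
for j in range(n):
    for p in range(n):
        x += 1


Per nesting level: O(n) * O(n) = O(n^2)
Complexity: O(n^2)


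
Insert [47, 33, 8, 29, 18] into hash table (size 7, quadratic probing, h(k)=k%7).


Insertions: 47->slot 5; 33->slot 6; 8->slot 1; 29->slot 2; 18->slot 4
Table: [None, 8, 29, None, 18, 47, 33]


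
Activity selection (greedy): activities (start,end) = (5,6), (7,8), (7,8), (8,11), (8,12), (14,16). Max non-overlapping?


Greedy: pick earliest-ending, then skip overlaps.
Selected (4 activities): [(5, 6), (7, 8), (8, 11), (14, 16)]


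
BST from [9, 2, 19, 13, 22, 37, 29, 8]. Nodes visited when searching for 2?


BST root = 9
Search for 2: compare at each node
Path: [9, 2]


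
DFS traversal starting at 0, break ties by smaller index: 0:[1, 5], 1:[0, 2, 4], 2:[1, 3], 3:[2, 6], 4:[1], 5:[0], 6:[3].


DFS stack-based: start with [0]
Visit order: [0, 1, 2, 3, 6, 4, 5]


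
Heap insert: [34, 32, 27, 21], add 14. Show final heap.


Append 14: [34, 32, 27, 21, 14]
Bubble up: no swaps needed
Result: [34, 32, 27, 21, 14]


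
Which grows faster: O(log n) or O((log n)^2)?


logarithmic grows slower than polylogarithmic
O(log n) is asymptotically smaller; O((log n)^2) grows faster


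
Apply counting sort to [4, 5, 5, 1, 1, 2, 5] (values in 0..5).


Count array: [0, 2, 1, 0, 1, 3]
Reconstruct: [1, 1, 2, 4, 5, 5, 5]


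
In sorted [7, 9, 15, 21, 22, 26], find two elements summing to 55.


Two pointers: lo=0, hi=5
No pair sums to 55


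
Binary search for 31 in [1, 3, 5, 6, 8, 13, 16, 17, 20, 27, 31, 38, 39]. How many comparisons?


Search for 31:
[0,12] mid=6 arr[6]=16
[7,12] mid=9 arr[9]=27
[10,12] mid=11 arr[11]=38
[10,10] mid=10 arr[10]=31
Total: 4 comparisons


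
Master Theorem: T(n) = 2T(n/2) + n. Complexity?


a=2, b=2, c=1. log_2(2)=1 = c=1. Case 2: O(n^c log n) = O(n log n)
Complexity: O(n log n)


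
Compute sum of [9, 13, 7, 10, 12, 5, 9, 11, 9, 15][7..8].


Prefix sums: [0, 9, 22, 29, 39, 51, 56, 65, 76, 85, 100]
Sum[7..8] = prefix[9] - prefix[7] = 85 - 65 = 20


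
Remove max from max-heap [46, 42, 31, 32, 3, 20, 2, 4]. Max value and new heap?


Max = 46
Replace root with last, heapify down
Resulting heap: [42, 32, 31, 4, 3, 20, 2]


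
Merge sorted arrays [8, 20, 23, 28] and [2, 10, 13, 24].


Compare heads, take smaller each step.
Merged: [2, 8, 10, 13, 20, 23, 24, 28]


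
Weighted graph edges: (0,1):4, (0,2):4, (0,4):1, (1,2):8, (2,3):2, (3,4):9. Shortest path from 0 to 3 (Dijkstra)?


Dijkstra from 0:
Distances: {0: 0, 1: 4, 2: 4, 3: 6, 4: 1}
Shortest distance to 3 = 6, path = [0, 2, 3]


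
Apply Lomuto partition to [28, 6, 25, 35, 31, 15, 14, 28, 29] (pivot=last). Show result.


Elements <= 29 go left of pivot.
Result: [28, 6, 25, 15, 14, 28, 29, 35, 31], pivot at index 6


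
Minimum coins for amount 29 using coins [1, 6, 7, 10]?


dp[0]=0; dp[i]=1+min(dp[i-c] for c in coins)
...dp[24]=3, dp[25]=4, dp[26]=3, dp[27]=3, dp[28]=4, dp[29]=4
Minimum coins for 29 = 4


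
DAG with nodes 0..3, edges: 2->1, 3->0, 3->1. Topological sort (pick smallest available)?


Kahn's algorithm, process smallest node first
Order: [2, 3, 0, 1]


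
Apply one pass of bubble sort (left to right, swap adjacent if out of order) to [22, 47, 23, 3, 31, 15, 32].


After one pass: [22, 23, 3, 31, 15, 32, 47]


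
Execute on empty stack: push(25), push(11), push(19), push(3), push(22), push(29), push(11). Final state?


push(25) -> [25]
push(11) -> [25, 11]
push(19) -> [25, 11, 19]
push(3) -> [25, 11, 19, 3]
push(22) -> [25, 11, 19, 3, 22]
push(29) -> [25, 11, 19, 3, 22, 29]
push(11) -> [25, 11, 19, 3, 22, 29, 11]
Final stack (bottom to top): [25, 11, 19, 3, 22, 29, 11]


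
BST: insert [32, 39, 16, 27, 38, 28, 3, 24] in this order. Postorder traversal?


Root = 32; build tree by BST insertion.
Postorder traversal: [3, 24, 28, 27, 16, 38, 39, 32]


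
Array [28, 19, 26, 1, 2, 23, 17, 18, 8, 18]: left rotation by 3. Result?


Left rotate by 3: [1, 2, 23, 17, 18, 8, 18, 28, 19, 26]


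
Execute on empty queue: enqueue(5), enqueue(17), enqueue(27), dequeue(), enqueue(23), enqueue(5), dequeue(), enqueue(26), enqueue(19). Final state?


enqueue(5) -> [5]
enqueue(17) -> [5, 17]
enqueue(27) -> [5, 17, 27]
dequeue() returns 5 -> [17, 27]
enqueue(23) -> [17, 27, 23]
enqueue(5) -> [17, 27, 23, 5]
dequeue() returns 17 -> [27, 23, 5]
enqueue(26) -> [27, 23, 5, 26]
enqueue(19) -> [27, 23, 5, 26, 19]
Final queue (front to back): [27, 23, 5, 26, 19]


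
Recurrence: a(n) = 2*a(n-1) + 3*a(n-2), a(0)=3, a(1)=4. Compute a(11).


Build bottom-up:
...a(9)=34444, a(10)=103337, a(11)=2*103337+3*34444=310006


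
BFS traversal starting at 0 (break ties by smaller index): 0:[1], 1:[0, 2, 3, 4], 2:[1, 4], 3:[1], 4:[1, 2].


BFS queue: start with [0]
Visit order: [0, 1, 2, 3, 4]


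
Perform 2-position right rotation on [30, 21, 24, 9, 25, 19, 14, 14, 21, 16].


Right rotate by 2: [21, 16, 30, 21, 24, 9, 25, 19, 14, 14]


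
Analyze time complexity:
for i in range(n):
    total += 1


Per nesting level: O(n) = O(n)
Complexity: O(n)


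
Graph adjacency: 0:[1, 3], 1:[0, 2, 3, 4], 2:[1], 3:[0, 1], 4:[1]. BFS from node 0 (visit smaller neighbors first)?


BFS queue: start with [0]
Visit order: [0, 1, 3, 2, 4]


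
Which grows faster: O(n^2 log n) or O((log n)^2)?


polylogarithmic grows slower than n^2 log n
O((log n)^2) is asymptotically smaller; O(n^2 log n) grows faster


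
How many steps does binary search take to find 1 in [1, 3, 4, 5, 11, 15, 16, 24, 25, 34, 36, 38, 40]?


Search for 1:
[0,12] mid=6 arr[6]=16
[0,5] mid=2 arr[2]=4
[0,1] mid=0 arr[0]=1
Total: 3 comparisons


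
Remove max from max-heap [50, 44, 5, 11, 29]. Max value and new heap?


Max = 50
Replace root with last, heapify down
Resulting heap: [44, 29, 5, 11]


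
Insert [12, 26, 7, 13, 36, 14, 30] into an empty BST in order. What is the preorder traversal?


Root = 12; build tree by BST insertion.
Preorder traversal: [12, 7, 26, 13, 14, 36, 30]


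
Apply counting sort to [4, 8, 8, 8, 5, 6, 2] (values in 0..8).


Count array: [0, 0, 1, 0, 1, 1, 1, 0, 3]
Reconstruct: [2, 4, 5, 6, 8, 8, 8]


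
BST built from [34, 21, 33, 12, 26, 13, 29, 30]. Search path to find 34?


BST root = 34
Search for 34: compare at each node
Path: [34]


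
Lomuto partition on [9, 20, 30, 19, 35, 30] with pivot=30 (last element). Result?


Elements <= 30 go left of pivot.
Result: [9, 20, 30, 19, 30, 35], pivot at index 4


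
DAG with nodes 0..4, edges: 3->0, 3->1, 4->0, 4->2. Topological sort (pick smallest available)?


Kahn's algorithm, process smallest node first
Order: [3, 1, 4, 0, 2]


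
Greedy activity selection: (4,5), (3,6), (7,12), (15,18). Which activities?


Greedy: pick earliest-ending, then skip overlaps.
Selected (3 activities): [(4, 5), (7, 12), (15, 18)]


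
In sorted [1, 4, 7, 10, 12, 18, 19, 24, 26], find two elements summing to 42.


Two pointers: lo=0, hi=8
Found pair: (18, 24) summing to 42


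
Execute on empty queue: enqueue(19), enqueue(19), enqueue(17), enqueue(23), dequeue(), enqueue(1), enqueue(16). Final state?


enqueue(19) -> [19]
enqueue(19) -> [19, 19]
enqueue(17) -> [19, 19, 17]
enqueue(23) -> [19, 19, 17, 23]
dequeue() returns 19 -> [19, 17, 23]
enqueue(1) -> [19, 17, 23, 1]
enqueue(16) -> [19, 17, 23, 1, 16]
Final queue (front to back): [19, 17, 23, 1, 16]


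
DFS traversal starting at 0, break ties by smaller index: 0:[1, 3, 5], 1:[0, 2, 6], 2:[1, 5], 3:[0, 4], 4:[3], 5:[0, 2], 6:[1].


DFS stack-based: start with [0]
Visit order: [0, 1, 2, 5, 6, 3, 4]


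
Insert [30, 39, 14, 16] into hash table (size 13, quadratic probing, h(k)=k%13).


Insertions: 30->slot 4; 39->slot 0; 14->slot 1; 16->slot 3
Table: [39, 14, None, 16, 30, None, None, None, None, None, None, None, None]


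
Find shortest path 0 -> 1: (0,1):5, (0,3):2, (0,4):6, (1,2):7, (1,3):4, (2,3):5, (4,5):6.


Dijkstra from 0:
Distances: {0: 0, 1: 5, 2: 7, 3: 2, 4: 6, 5: 12}
Shortest distance to 1 = 5, path = [0, 1]


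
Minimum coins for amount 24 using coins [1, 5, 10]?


dp[0]=0; dp[i]=1+min(dp[i-c] for c in coins)
...dp[19]=6, dp[20]=2, dp[21]=3, dp[22]=4, dp[23]=5, dp[24]=6
Minimum coins for 24 = 6


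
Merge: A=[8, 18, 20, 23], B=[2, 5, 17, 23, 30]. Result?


Compare heads, take smaller each step.
Merged: [2, 5, 8, 17, 18, 20, 23, 23, 30]


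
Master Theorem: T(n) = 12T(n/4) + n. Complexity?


a=12, b=4, c=1. log_4(12)=1.792 > c=1. Case 1: O(n^log_b(a)) = O(n^1.792)
Complexity: O(n^1.792)


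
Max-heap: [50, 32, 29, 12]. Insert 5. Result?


Append 5: [50, 32, 29, 12, 5]
Bubble up: no swaps needed
Result: [50, 32, 29, 12, 5]


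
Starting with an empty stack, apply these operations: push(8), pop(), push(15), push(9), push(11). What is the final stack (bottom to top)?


push(8) -> [8]
pop() returns 8 -> []
push(15) -> [15]
push(9) -> [15, 9]
push(11) -> [15, 9, 11]
Final stack (bottom to top): [15, 9, 11]


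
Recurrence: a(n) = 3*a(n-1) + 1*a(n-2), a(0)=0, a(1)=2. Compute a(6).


Build bottom-up:
...a(4)=66, a(5)=218, a(6)=3*218+1*66=720


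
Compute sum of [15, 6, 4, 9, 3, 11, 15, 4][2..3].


Prefix sums: [0, 15, 21, 25, 34, 37, 48, 63, 67]
Sum[2..3] = prefix[4] - prefix[2] = 34 - 21 = 13


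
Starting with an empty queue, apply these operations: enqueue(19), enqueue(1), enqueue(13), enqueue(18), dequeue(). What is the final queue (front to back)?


enqueue(19) -> [19]
enqueue(1) -> [19, 1]
enqueue(13) -> [19, 1, 13]
enqueue(18) -> [19, 1, 13, 18]
dequeue() returns 19 -> [1, 13, 18]
Final queue (front to back): [1, 13, 18]


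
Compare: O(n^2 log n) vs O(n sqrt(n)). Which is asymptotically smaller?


n^1.5 grows slower than n^2 log n
O(n sqrt(n)) is asymptotically smaller; O(n^2 log n) grows faster


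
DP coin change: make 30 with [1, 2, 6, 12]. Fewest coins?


dp[0]=0; dp[i]=1+min(dp[i-c] for c in coins)
...dp[25]=3, dp[26]=3, dp[27]=4, dp[28]=4, dp[29]=5, dp[30]=3
Minimum coins for 30 = 3


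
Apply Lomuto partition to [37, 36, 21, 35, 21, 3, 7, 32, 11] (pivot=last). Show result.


Elements <= 11 go left of pivot.
Result: [3, 7, 11, 35, 21, 37, 36, 32, 21], pivot at index 2


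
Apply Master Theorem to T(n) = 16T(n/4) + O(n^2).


a=16, b=4, c=2. log_4(16)=2 = c=2. Case 2: O(n^c log n) = O(n^2 log n)
Complexity: O(n^2 log n)


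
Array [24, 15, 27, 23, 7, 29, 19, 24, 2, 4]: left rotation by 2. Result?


Left rotate by 2: [27, 23, 7, 29, 19, 24, 2, 4, 24, 15]


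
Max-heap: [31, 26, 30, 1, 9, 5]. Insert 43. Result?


Append 43: [31, 26, 30, 1, 9, 5, 43]
Bubble up: swap idx 6(43) with idx 2(30); swap idx 2(43) with idx 0(31)
Result: [43, 26, 31, 1, 9, 5, 30]


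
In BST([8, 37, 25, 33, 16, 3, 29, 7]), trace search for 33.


BST root = 8
Search for 33: compare at each node
Path: [8, 37, 25, 33]


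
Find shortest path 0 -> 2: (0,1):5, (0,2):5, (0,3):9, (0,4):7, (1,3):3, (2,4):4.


Dijkstra from 0:
Distances: {0: 0, 1: 5, 2: 5, 3: 8, 4: 7}
Shortest distance to 2 = 5, path = [0, 2]


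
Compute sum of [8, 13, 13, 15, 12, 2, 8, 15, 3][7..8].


Prefix sums: [0, 8, 21, 34, 49, 61, 63, 71, 86, 89]
Sum[7..8] = prefix[9] - prefix[7] = 89 - 71 = 18


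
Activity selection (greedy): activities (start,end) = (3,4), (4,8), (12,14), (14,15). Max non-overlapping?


Greedy: pick earliest-ending, then skip overlaps.
Selected (4 activities): [(3, 4), (4, 8), (12, 14), (14, 15)]


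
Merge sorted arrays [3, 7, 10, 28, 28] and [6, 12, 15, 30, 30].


Compare heads, take smaller each step.
Merged: [3, 6, 7, 10, 12, 15, 28, 28, 30, 30]


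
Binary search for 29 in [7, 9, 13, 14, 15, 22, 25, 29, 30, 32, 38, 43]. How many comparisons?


Search for 29:
[0,11] mid=5 arr[5]=22
[6,11] mid=8 arr[8]=30
[6,7] mid=6 arr[6]=25
[7,7] mid=7 arr[7]=29
Total: 4 comparisons


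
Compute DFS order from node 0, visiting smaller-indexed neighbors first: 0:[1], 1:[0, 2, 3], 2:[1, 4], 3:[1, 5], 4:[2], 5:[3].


DFS stack-based: start with [0]
Visit order: [0, 1, 2, 4, 3, 5]


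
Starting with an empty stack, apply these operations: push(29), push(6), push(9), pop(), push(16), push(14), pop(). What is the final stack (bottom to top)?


push(29) -> [29]
push(6) -> [29, 6]
push(9) -> [29, 6, 9]
pop() returns 9 -> [29, 6]
push(16) -> [29, 6, 16]
push(14) -> [29, 6, 16, 14]
pop() returns 14 -> [29, 6, 16]
Final stack (bottom to top): [29, 6, 16]


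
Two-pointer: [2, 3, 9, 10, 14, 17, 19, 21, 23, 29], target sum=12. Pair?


Two pointers: lo=0, hi=9
Found pair: (2, 10) summing to 12


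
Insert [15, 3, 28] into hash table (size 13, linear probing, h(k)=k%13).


Insertions: 15->slot 2; 3->slot 3; 28->slot 4
Table: [None, None, 15, 3, 28, None, None, None, None, None, None, None, None]


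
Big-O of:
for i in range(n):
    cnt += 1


Per nesting level: O(n) = O(n)
Complexity: O(n)


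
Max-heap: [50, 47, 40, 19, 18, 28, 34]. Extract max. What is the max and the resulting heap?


Max = 50
Replace root with last, heapify down
Resulting heap: [47, 34, 40, 19, 18, 28]


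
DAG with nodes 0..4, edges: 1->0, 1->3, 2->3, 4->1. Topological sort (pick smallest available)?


Kahn's algorithm, process smallest node first
Order: [2, 4, 1, 0, 3]


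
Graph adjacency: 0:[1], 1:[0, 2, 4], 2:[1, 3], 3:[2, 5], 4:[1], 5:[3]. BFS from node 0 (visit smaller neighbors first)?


BFS queue: start with [0]
Visit order: [0, 1, 2, 4, 3, 5]


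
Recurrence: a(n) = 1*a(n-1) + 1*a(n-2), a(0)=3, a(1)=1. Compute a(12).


Build bottom-up:
...a(10)=157, a(11)=254, a(12)=1*254+1*157=411


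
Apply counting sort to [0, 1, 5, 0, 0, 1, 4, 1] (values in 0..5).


Count array: [3, 3, 0, 0, 1, 1]
Reconstruct: [0, 0, 0, 1, 1, 1, 4, 5]


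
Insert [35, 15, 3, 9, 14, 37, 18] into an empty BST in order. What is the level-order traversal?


Root = 35; build tree by BST insertion.
Level-Order traversal: [35, 15, 37, 3, 18, 9, 14]


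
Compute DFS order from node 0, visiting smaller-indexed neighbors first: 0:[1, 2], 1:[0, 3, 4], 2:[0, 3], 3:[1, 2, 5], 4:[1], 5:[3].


DFS stack-based: start with [0]
Visit order: [0, 1, 3, 2, 5, 4]


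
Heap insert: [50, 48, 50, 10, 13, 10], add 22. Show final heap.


Append 22: [50, 48, 50, 10, 13, 10, 22]
Bubble up: no swaps needed
Result: [50, 48, 50, 10, 13, 10, 22]
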